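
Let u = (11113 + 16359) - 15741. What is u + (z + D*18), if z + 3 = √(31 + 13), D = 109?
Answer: 13690 + 2*√11 ≈ 13697.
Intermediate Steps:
z = -3 + 2*√11 (z = -3 + √(31 + 13) = -3 + √44 = -3 + 2*√11 ≈ 3.6333)
u = 11731 (u = 27472 - 15741 = 11731)
u + (z + D*18) = 11731 + ((-3 + 2*√11) + 109*18) = 11731 + ((-3 + 2*√11) + 1962) = 11731 + (1959 + 2*√11) = 13690 + 2*√11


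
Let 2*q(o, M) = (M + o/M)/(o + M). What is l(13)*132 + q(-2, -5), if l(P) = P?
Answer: 120143/70 ≈ 1716.3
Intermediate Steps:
q(o, M) = (M + o/M)/(2*(M + o)) (q(o, M) = ((M + o/M)/(o + M))/2 = ((M + o/M)/(M + o))/2 = (M + o/M)/(2*(M + o)))
l(13)*132 + q(-2, -5) = 13*132 + (1/2)*(-2 + (-5)**2)/(-5*(-5 - 2)) = 1716 + (1/2)*(-1/5)*(-2 + 25)/(-7) = 1716 + (1/2)*(-1/5)*(-1/7)*23 = 1716 + 23/70 = 120143/70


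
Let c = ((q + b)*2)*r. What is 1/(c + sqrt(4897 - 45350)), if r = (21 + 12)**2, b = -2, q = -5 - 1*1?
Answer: -17424/303636229 - I*sqrt(40453)/303636229 ≈ -5.7384e-5 - 6.624e-7*I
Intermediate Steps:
q = -6 (q = -5 - 1 = -6)
r = 1089 (r = 33**2 = 1089)
c = -17424 (c = ((-6 - 2)*2)*1089 = -8*2*1089 = -16*1089 = -17424)
1/(c + sqrt(4897 - 45350)) = 1/(-17424 + sqrt(4897 - 45350)) = 1/(-17424 + sqrt(-40453)) = 1/(-17424 + I*sqrt(40453))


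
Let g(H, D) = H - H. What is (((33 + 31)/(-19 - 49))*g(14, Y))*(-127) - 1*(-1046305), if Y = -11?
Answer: 1046305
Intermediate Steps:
g(H, D) = 0
(((33 + 31)/(-19 - 49))*g(14, Y))*(-127) - 1*(-1046305) = (((33 + 31)/(-19 - 49))*0)*(-127) - 1*(-1046305) = ((64/(-68))*0)*(-127) + 1046305 = ((64*(-1/68))*0)*(-127) + 1046305 = -16/17*0*(-127) + 1046305 = 0*(-127) + 1046305 = 0 + 1046305 = 1046305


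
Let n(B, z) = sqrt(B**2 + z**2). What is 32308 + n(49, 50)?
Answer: 32308 + 13*sqrt(29) ≈ 32378.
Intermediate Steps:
32308 + n(49, 50) = 32308 + sqrt(49**2 + 50**2) = 32308 + sqrt(2401 + 2500) = 32308 + sqrt(4901) = 32308 + 13*sqrt(29)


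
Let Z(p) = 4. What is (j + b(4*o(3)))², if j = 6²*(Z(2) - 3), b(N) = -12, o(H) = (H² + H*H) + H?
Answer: 576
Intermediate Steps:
o(H) = H + 2*H² (o(H) = (H² + H²) + H = 2*H² + H = H + 2*H²)
j = 36 (j = 6²*(4 - 3) = 36*1 = 36)
(j + b(4*o(3)))² = (36 - 12)² = 24² = 576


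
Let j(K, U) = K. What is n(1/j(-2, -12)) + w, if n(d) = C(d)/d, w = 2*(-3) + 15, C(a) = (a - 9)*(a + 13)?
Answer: 493/2 ≈ 246.50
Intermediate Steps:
C(a) = (-9 + a)*(13 + a)
w = 9 (w = -6 + 15 = 9)
n(d) = (-117 + d**2 + 4*d)/d
n(1/j(-2, -12)) + w = (4 + 1/(-2) - 117/(1/(-2))) + 9 = (4 - 1/2 - 117/(-1/2)) + 9 = (4 - 1/2 - 117*(-2)) + 9 = (4 - 1/2 + 234) + 9 = 475/2 + 9 = 493/2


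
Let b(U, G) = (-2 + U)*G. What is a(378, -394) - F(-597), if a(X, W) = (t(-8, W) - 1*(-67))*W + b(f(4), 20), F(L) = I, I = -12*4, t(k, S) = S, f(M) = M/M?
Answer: 128866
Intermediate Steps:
f(M) = 1
b(U, G) = G*(-2 + U)
I = -48
F(L) = -48
a(X, W) = -20 + W*(67 + W) (a(X, W) = (W - 1*(-67))*W + 20*(-2 + 1) = (W + 67)*W + 20*(-1) = (67 + W)*W - 20 = W*(67 + W) - 20 = -20 + W*(67 + W))
a(378, -394) - F(-597) = (-20 + (-394)² + 67*(-394)) - 1*(-48) = (-20 + 155236 - 26398) + 48 = 128818 + 48 = 128866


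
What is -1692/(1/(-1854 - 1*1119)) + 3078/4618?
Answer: 11615001183/2309 ≈ 5.0303e+6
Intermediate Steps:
-1692/(1/(-1854 - 1*1119)) + 3078/4618 = -1692/(1/(-1854 - 1119)) + 3078*(1/4618) = -1692/(1/(-2973)) + 1539/2309 = -1692/(-1/2973) + 1539/2309 = -1692*(-2973) + 1539/2309 = 5030316 + 1539/2309 = 11615001183/2309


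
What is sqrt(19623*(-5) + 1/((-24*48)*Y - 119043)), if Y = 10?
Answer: I*sqrt(185837408138222)/43521 ≈ 313.23*I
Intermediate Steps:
sqrt(19623*(-5) + 1/((-24*48)*Y - 119043)) = sqrt(19623*(-5) + 1/(-24*48*10 - 119043)) = sqrt(-98115 + 1/(-1152*10 - 119043)) = sqrt(-98115 + 1/(-11520 - 119043)) = sqrt(-98115 + 1/(-130563)) = sqrt(-98115 - 1/130563) = sqrt(-12810188746/130563) = I*sqrt(185837408138222)/43521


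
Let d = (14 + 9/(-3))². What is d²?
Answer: 14641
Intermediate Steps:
d = 121 (d = (14 + 9*(-⅓))² = (14 - 3)² = 11² = 121)
d² = 121² = 14641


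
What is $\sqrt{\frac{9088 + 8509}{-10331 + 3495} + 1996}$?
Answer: $\frac{\sqrt{23288643831}}{3418} \approx 44.648$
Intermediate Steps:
$\sqrt{\frac{9088 + 8509}{-10331 + 3495} + 1996} = \sqrt{\frac{17597}{-6836} + 1996} = \sqrt{17597 \left(- \frac{1}{6836}\right) + 1996} = \sqrt{- \frac{17597}{6836} + 1996} = \sqrt{\frac{13627059}{6836}} = \frac{\sqrt{23288643831}}{3418}$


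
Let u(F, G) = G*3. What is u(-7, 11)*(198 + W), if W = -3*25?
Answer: 4059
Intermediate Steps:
u(F, G) = 3*G
W = -75
u(-7, 11)*(198 + W) = (3*11)*(198 - 75) = 33*123 = 4059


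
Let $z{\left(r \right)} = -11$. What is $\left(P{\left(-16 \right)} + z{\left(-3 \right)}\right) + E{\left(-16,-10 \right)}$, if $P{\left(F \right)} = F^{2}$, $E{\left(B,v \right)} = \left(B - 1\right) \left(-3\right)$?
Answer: $296$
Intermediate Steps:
$E{\left(B,v \right)} = 3 - 3 B$ ($E{\left(B,v \right)} = \left(-1 + B\right) \left(-3\right) = 3 - 3 B$)
$\left(P{\left(-16 \right)} + z{\left(-3 \right)}\right) + E{\left(-16,-10 \right)} = \left(\left(-16\right)^{2} - 11\right) + \left(3 - -48\right) = \left(256 - 11\right) + \left(3 + 48\right) = 245 + 51 = 296$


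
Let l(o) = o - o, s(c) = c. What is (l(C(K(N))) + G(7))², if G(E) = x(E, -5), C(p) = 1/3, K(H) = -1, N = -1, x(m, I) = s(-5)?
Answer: 25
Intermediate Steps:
x(m, I) = -5
C(p) = ⅓
G(E) = -5
l(o) = 0
(l(C(K(N))) + G(7))² = (0 - 5)² = (-5)² = 25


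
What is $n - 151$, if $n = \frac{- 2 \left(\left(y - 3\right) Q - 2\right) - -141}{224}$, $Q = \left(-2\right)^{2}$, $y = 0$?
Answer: $- \frac{33655}{224} \approx -150.25$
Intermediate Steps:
$Q = 4$
$n = \frac{169}{224}$ ($n = \frac{- 2 \left(\left(0 - 3\right) 4 - 2\right) - -141}{224} = \left(- 2 \left(\left(-3\right) 4 - 2\right) + 141\right) \frac{1}{224} = \left(- 2 \left(-12 - 2\right) + 141\right) \frac{1}{224} = \left(\left(-2\right) \left(-14\right) + 141\right) \frac{1}{224} = \left(28 + 141\right) \frac{1}{224} = 169 \cdot \frac{1}{224} = \frac{169}{224} \approx 0.75446$)
$n - 151 = \frac{169}{224} - 151 = - \frac{33655}{224}$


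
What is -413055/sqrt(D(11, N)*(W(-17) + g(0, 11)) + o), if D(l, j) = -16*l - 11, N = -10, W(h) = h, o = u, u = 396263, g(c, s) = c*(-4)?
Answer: -413055*sqrt(399442)/399442 ≈ -653.55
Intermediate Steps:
g(c, s) = -4*c
o = 396263
D(l, j) = -11 - 16*l
-413055/sqrt(D(11, N)*(W(-17) + g(0, 11)) + o) = -413055/sqrt((-11 - 16*11)*(-17 - 4*0) + 396263) = -413055/sqrt((-11 - 176)*(-17 + 0) + 396263) = -413055/sqrt(-187*(-17) + 396263) = -413055/sqrt(3179 + 396263) = -413055*sqrt(399442)/399442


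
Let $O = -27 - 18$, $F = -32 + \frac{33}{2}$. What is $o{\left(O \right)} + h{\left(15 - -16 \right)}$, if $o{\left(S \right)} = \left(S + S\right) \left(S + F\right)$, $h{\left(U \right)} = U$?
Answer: $5476$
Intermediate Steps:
$F = - \frac{31}{2}$ ($F = -32 + 33 \cdot \frac{1}{2} = -32 + \frac{33}{2} = - \frac{31}{2} \approx -15.5$)
$O = -45$ ($O = -27 - 18 = -45$)
$o{\left(S \right)} = 2 S \left(- \frac{31}{2} + S\right)$ ($o{\left(S \right)} = \left(S + S\right) \left(S - \frac{31}{2}\right) = 2 S \left(- \frac{31}{2} + S\right)$)
$o{\left(O \right)} + h{\left(15 - -16 \right)} = - 45 \left(-31 + 2 \left(-45\right)\right) + \left(15 - -16\right) = - 45 \left(-31 - 90\right) + \left(15 + 16\right) = \left(-45\right) \left(-121\right) + 31 = 5445 + 31 = 5476$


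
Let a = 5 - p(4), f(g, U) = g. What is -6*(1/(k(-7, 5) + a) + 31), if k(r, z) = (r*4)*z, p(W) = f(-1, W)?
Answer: -12459/67 ≈ -185.96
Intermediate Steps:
p(W) = -1
k(r, z) = 4*r*z (k(r, z) = (4*r)*z = 4*r*z)
a = 6 (a = 5 - 1*(-1) = 5 + 1 = 6)
-6*(1/(k(-7, 5) + a) + 31) = -6*(1/(4*(-7)*5 + 6) + 31) = -6*(1/(-140 + 6) + 31) = -6*(1/(-134) + 31) = -6*(-1/134 + 31) = -6*4153/134 = -12459/67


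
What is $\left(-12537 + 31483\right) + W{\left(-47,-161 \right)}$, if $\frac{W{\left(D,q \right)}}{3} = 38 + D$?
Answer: $18919$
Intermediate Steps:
$W{\left(D,q \right)} = 114 + 3 D$ ($W{\left(D,q \right)} = 3 \left(38 + D\right) = 114 + 3 D$)
$\left(-12537 + 31483\right) + W{\left(-47,-161 \right)} = \left(-12537 + 31483\right) + \left(114 + 3 \left(-47\right)\right) = 18946 + \left(114 - 141\right) = 18946 - 27 = 18919$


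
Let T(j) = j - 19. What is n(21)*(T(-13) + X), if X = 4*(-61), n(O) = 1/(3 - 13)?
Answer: 138/5 ≈ 27.600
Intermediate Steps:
n(O) = -⅒ (n(O) = 1/(-10) = -⅒)
X = -244
T(j) = -19 + j
n(21)*(T(-13) + X) = -((-19 - 13) - 244)/10 = -(-32 - 244)/10 = -⅒*(-276) = 138/5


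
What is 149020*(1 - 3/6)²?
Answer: 37255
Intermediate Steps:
149020*(1 - 3/6)² = 149020*(1 - 3*⅙)² = 149020*(1 - ½)² = 149020*(½)² = 149020*(¼) = 37255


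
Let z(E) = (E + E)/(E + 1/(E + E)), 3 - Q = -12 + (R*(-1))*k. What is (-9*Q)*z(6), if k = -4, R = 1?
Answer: -14256/73 ≈ -195.29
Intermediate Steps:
Q = 11 (Q = 3 - (-12 + (1*(-1))*(-4)) = 3 - (-12 - 1*(-4)) = 3 - (-12 + 4) = 3 - 1*(-8) = 3 + 8 = 11)
z(E) = 2*E/(E + 1/(2*E)) (z(E) = (2*E)/(E + 1/(2*E)) = 2*E/(E + 1/(2*E)))
(-9*Q)*z(6) = (-9*11)*(4*6²/(1 + 2*6²)) = -396*36/(1 + 2*36) = -396*36/(1 + 72) = -396*36/73 = -99*144/73 = -14256/73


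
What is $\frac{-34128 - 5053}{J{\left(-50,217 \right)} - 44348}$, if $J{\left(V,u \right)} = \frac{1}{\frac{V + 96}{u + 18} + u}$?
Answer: $\frac{1999837421}{2263566033} \approx 0.88349$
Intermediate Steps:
$J{\left(V,u \right)} = \frac{1}{u + \frac{96 + V}{18 + u}}$ ($J{\left(V,u \right)} = \frac{1}{\frac{96 + V}{18 + u} + u} = \frac{1}{u + \frac{96 + V}{18 + u}}$)
$\frac{-34128 - 5053}{J{\left(-50,217 \right)} - 44348} = \frac{-34128 - 5053}{\frac{18 + 217}{96 - 50 + 217^{2} + 18 \cdot 217} - 44348} = - \frac{39181}{\frac{1}{96 - 50 + 47089 + 3906} \cdot 235 - 44348} = - \frac{39181}{\frac{1}{51041} \cdot 235 - 44348} = - \frac{39181}{\frac{235}{51041} - 44348} = - \frac{39181}{- \frac{2263566033}{51041}} = \left(-39181\right) \left(- \frac{51041}{2263566033}\right) = \frac{1999837421}{2263566033}$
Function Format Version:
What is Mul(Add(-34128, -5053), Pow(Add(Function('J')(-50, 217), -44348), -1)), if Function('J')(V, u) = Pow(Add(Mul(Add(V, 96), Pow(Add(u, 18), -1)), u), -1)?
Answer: Rational(1999837421, 2263566033) ≈ 0.88349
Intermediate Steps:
Function('J')(V, u) = Pow(Add(u, Mul(Pow(Add(18, u), -1), Add(96, V))), -1) (Function('J')(V, u) = Pow(Add(Mul(Add(96, V), Pow(Add(18, u), -1)), u), -1) = Pow(Add(Mul(Pow(Add(18, u), -1), Add(96, V)), u), -1) = Pow(Add(u, Mul(Pow(Add(18, u), -1), Add(96, V))), -1))
Mul(Add(-34128, -5053), Pow(Add(Function('J')(-50, 217), -44348), -1)) = Mul(Add(-34128, -5053), Pow(Add(Mul(Pow(Add(96, -50, Pow(217, 2), Mul(18, 217)), -1), Add(18, 217)), -44348), -1)) = Mul(-39181, Pow(Add(Mul(Pow(Add(96, -50, 47089, 3906), -1), 235), -44348), -1)) = Mul(-39181, Pow(Add(Mul(Pow(51041, -1), 235), -44348), -1)) = Mul(-39181, Pow(Add(Mul(Rational(1, 51041), 235), -44348), -1)) = Mul(-39181, Pow(Add(Rational(235, 51041), -44348), -1)) = Mul(-39181, Pow(Rational(-2263566033, 51041), -1)) = Mul(-39181, Rational(-51041, 2263566033)) = Rational(1999837421, 2263566033)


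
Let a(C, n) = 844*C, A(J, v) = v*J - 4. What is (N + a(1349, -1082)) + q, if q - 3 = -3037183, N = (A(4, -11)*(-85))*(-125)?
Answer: -2408624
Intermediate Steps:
A(J, v) = -4 + J*v (A(J, v) = J*v - 4 = -4 + J*v)
N = -510000 (N = ((-4 + 4*(-11))*(-85))*(-125) = ((-4 - 44)*(-85))*(-125) = -48*(-85)*(-125) = 4080*(-125) = -510000)
q = -3037180 (q = 3 - 3037183 = -3037180)
(N + a(1349, -1082)) + q = (-510000 + 844*1349) - 3037180 = (-510000 + 1138556) - 3037180 = 628556 - 3037180 = -2408624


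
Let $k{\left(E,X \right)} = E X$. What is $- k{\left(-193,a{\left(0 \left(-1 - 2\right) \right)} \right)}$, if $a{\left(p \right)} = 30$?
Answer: $5790$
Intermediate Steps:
$- k{\left(-193,a{\left(0 \left(-1 - 2\right) \right)} \right)} = - \left(-193\right) 30 = \left(-1\right) \left(-5790\right) = 5790$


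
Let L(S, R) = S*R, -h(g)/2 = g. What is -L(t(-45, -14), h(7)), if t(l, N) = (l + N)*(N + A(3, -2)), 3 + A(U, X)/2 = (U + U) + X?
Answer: 9912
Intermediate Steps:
A(U, X) = -6 + 2*X + 4*U (A(U, X) = -6 + 2*((U + U) + X) = -6 + 2*(2*U + X) = -6 + 2*(X + 2*U) = -6 + (2*X + 4*U) = -6 + 2*X + 4*U)
t(l, N) = (2 + N)*(N + l) (t(l, N) = (l + N)*(N + (-6 + 2*(-2) + 4*3)) = (N + l)*(N + (-6 - 4 + 12)) = (N + l)*(N + 2) = (N + l)*(2 + N) = (2 + N)*(N + l))
h(g) = -2*g
L(S, R) = R*S
-L(t(-45, -14), h(7)) = -(-2*7)*((-14)² + 2*(-14) + 2*(-45) - 14*(-45)) = -(-14)*(196 - 28 - 90 + 630) = -(-14)*708 = -1*(-9912) = 9912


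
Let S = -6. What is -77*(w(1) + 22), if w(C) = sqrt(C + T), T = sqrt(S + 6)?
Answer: -1771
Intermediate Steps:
T = 0 (T = sqrt(-6 + 6) = sqrt(0) = 0)
w(C) = sqrt(C) (w(C) = sqrt(C + 0) = sqrt(C))
-77*(w(1) + 22) = -77*(sqrt(1) + 22) = -77*(1 + 22) = -77*23 = -1771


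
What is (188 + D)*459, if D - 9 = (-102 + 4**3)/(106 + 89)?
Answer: 5871681/65 ≈ 90334.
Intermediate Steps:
D = 1717/195 (D = 9 + (-102 + 4**3)/(106 + 89) = 9 + (-102 + 64)/195 = 9 - 38*1/195 = 9 - 38/195 = 1717/195 ≈ 8.8051)
(188 + D)*459 = (188 + 1717/195)*459 = (38377/195)*459 = 5871681/65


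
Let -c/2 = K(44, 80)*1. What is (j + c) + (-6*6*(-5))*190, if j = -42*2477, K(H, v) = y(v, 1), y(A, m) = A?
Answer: -69994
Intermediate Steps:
K(H, v) = v
c = -160 ≈ -160.00
j = -104034
(j + c) + (-6*6*(-5))*190 = (-104034 - 160) + (-6*6*(-5))*190 = -104194 - 36*(-5)*190 = -104194 + 180*190 = -104194 + 34200 = -69994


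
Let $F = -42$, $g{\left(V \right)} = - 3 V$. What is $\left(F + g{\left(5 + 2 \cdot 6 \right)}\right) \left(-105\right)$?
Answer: $9765$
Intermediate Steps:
$\left(F + g{\left(5 + 2 \cdot 6 \right)}\right) \left(-105\right) = \left(-42 - 3 \left(5 + 2 \cdot 6\right)\right) \left(-105\right) = \left(-42 - 3 \left(5 + 12\right)\right) \left(-105\right) = \left(-42 - 51\right) \left(-105\right) = \left(-93\right) \left(-105\right) = 9765$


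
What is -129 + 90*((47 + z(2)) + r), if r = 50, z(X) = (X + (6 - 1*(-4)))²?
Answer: 21561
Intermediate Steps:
z(X) = (10 + X)² (z(X) = (X + (6 + 4))² = (X + 10)² = (10 + X)²)
-129 + 90*((47 + z(2)) + r) = -129 + 90*((47 + (10 + 2)²) + 50) = -129 + 90*((47 + 12²) + 50) = -129 + 90*((47 + 144) + 50) = -129 + 90*(191 + 50) = -129 + 90*241 = -129 + 21690 = 21561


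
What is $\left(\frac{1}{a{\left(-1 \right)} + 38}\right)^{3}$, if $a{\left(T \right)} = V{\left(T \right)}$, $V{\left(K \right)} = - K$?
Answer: $\frac{1}{59319} \approx 1.6858 \cdot 10^{-5}$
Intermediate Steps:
$a{\left(T \right)} = - T$
$\left(\frac{1}{a{\left(-1 \right)} + 38}\right)^{3} = \left(\frac{1}{\left(-1\right) \left(-1\right) + 38}\right)^{3} = \left(\frac{1}{1 + 38}\right)^{3} = \left(\frac{1}{39}\right)^{3} = \frac{1}{59319}$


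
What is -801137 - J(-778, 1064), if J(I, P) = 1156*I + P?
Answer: 97167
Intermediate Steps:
J(I, P) = P + 1156*I
-801137 - J(-778, 1064) = -801137 - (1064 + 1156*(-778)) = -801137 - (1064 - 899368) = -801137 - 1*(-898304) = -801137 + 898304 = 97167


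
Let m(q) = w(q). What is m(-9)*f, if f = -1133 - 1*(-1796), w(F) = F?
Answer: -5967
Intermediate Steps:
m(q) = q
f = 663 (f = -1133 + 1796 = 663)
m(-9)*f = -9*663 = -5967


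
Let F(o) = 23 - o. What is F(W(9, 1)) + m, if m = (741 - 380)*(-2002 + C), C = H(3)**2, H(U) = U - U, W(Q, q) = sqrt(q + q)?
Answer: -722699 - sqrt(2) ≈ -7.2270e+5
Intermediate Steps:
W(Q, q) = sqrt(2)*sqrt(q) (W(Q, q) = sqrt(2*q) = sqrt(2)*sqrt(q))
H(U) = 0
C = 0 (C = 0**2 = 0)
m = -722722 (m = (741 - 380)*(-2002 + 0) = 361*(-2002) = -722722)
F(W(9, 1)) + m = (23 - sqrt(2)*sqrt(1)) - 722722 = (23 - sqrt(2)) - 722722 = -722699 - sqrt(2)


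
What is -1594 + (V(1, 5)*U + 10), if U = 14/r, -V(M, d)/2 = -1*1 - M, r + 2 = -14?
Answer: -3175/2 ≈ -1587.5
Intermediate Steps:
r = -16 (r = -2 - 14 = -16)
V(M, d) = 2 + 2*M (V(M, d) = -2*(-1*1 - M) = -2*(-1 - M) = 2 + 2*M)
U = -7/8 (U = 14/(-16) = 14*(-1/16) = -7/8 ≈ -0.87500)
-1594 + (V(1, 5)*U + 10) = -1594 + ((2 + 2*1)*(-7/8) + 10) = -1594 + ((2 + 2)*(-7/8) + 10) = -1594 + (4*(-7/8) + 10) = -1594 + (-7/2 + 10) = -1594 + 13/2 = -3175/2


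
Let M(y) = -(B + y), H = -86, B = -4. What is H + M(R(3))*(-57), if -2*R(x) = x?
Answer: -799/2 ≈ -399.50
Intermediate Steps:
R(x) = -x/2
M(y) = 4 - y (M(y) = -(-4 + y) = 4 - y)
H + M(R(3))*(-57) = -86 + (4 - (-1)*3/2)*(-57) = -86 + (4 - 1*(-3/2))*(-57) = -86 + (4 + 3/2)*(-57) = -86 + (11/2)*(-57) = -86 - 627/2 = -799/2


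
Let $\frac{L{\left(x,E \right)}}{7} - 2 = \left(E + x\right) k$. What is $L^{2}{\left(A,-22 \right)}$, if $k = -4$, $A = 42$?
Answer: $298116$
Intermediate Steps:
$L{\left(x,E \right)} = 14 - 28 E - 28 x$ ($L{\left(x,E \right)} = 14 + 7 \left(E + x\right) \left(-4\right) = 14 + 7 \left(- 4 E - 4 x\right) = 14 - \left(28 E + 28 x\right) = 14 - 28 E - 28 x$)
$L^{2}{\left(A,-22 \right)} = \left(14 - -616 - 1176\right)^{2} = \left(14 + 616 - 1176\right)^{2} = \left(-546\right)^{2} = 298116$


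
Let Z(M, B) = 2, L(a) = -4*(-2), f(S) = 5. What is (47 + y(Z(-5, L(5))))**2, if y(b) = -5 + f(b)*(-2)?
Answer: 1024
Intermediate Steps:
L(a) = 8
y(b) = -15 (y(b) = -5 + 5*(-2) = -5 - 10 = -15)
(47 + y(Z(-5, L(5))))**2 = (47 - 15)**2 = 32**2 = 1024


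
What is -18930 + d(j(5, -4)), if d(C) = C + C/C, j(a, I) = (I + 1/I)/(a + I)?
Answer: -75733/4 ≈ -18933.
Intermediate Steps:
j(a, I) = (I + 1/I)/(I + a)
d(C) = 1 + C (d(C) = C + 1 = 1 + C)
-18930 + d(j(5, -4)) = -18930 + (1 + (1 + (-4)**2)/((-4)*(-4 + 5))) = -18930 + (1 - 1/4*(1 + 16)/1) = -18930 + (1 - 1/4*1*17) = -18930 + (1 - 17/4) = -18930 - 13/4 = -75733/4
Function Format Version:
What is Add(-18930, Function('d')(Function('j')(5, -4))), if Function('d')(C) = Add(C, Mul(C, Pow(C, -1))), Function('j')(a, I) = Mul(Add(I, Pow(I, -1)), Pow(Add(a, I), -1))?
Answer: Rational(-75733, 4) ≈ -18933.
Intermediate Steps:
Function('j')(a, I) = Mul(Pow(Add(I, a), -1), Add(I, Pow(I, -1))) (Function('j')(a, I) = Mul(Add(I, Pow(I, -1)), Pow(Add(I, a), -1)) = Mul(Pow(Add(I, a), -1), Add(I, Pow(I, -1))))
Function('d')(C) = Add(1, C) (Function('d')(C) = Add(C, 1) = Add(1, C))
Add(-18930, Function('d')(Function('j')(5, -4))) = Add(-18930, Add(1, Mul(Pow(-4, -1), Pow(Add(-4, 5), -1), Add(1, Pow(-4, 2))))) = Add(-18930, Add(1, Mul(Rational(-1, 4), Pow(1, -1), Add(1, 16)))) = Add(-18930, Add(1, Mul(Rational(-1, 4), 1, 17))) = Add(-18930, Add(1, Rational(-17, 4))) = Add(-18930, Rational(-13, 4)) = Rational(-75733, 4)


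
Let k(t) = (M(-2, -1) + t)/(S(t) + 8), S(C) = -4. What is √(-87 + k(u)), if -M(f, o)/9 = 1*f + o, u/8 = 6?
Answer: I*√273/2 ≈ 8.2614*I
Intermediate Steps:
u = 48 (u = 8*6 = 48)
M(f, o) = -9*f - 9*o (M(f, o) = -9*(1*f + o) = -9*(f + o) = -9*f - 9*o)
k(t) = 27/4 + t/4 (k(t) = ((-9*(-2) - 9*(-1)) + t)/(-4 + 8) = ((18 + 9) + t)/4 = (27 + t)*(¼) = 27/4 + t/4)
√(-87 + k(u)) = √(-87 + (27/4 + (¼)*48)) = √(-87 + (27/4 + 12)) = √(-87 + 75/4) = √(-273/4) = I*√273/2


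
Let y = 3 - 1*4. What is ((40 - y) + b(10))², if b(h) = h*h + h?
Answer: 22801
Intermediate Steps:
y = -1 (y = 3 - 4 = -1)
b(h) = h + h² (b(h) = h² + h = h + h²)
((40 - y) + b(10))² = ((40 - 1*(-1)) + 10*(1 + 10))² = ((40 + 1) + 10*11)² = (41 + 110)² = 151² = 22801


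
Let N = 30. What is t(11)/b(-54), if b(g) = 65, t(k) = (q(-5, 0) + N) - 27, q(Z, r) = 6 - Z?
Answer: 14/65 ≈ 0.21538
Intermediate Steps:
t(k) = 14 (t(k) = ((6 - 1*(-5)) + 30) - 27 = ((6 + 5) + 30) - 27 = (11 + 30) - 27 = 41 - 27 = 14)
t(11)/b(-54) = 14/65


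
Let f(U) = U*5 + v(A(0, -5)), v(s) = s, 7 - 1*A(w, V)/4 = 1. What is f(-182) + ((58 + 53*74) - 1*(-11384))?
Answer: 14478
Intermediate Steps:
A(w, V) = 24 (A(w, V) = 28 - 4*1 = 28 - 4 = 24)
f(U) = 24 + 5*U (f(U) = U*5 + 24 = 5*U + 24 = 24 + 5*U)
f(-182) + ((58 + 53*74) - 1*(-11384)) = (24 + 5*(-182)) + ((58 + 53*74) - 1*(-11384)) = (24 - 910) + ((58 + 3922) + 11384) = -886 + (3980 + 11384) = -886 + 15364 = 14478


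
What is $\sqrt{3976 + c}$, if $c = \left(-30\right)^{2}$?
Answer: $2 \sqrt{1219} \approx 69.828$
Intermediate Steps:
$c = 900$
$\sqrt{3976 + c} = \sqrt{3976 + 900} = \sqrt{4876} = 2 \sqrt{1219}$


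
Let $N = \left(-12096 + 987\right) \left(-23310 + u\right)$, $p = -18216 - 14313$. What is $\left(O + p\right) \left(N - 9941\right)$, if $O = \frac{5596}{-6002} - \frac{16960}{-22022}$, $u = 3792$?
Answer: $- \frac{17927207796480637689}{2541847} \approx -7.0528 \cdot 10^{12}$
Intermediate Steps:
$O = - \frac{5360298}{33044011}$ ($O = 5596 \left(- \frac{1}{6002}\right) - - \frac{8480}{11011} = - \frac{2798}{3001} + \frac{8480}{11011} = - \frac{5360298}{33044011} \approx -0.16222$)
$p = -32529$
$N = 216825462$ ($N = \left(-12096 + 987\right) \left(-23310 + 3792\right) = \left(-11109\right) \left(-19518\right) = 216825462$)
$\left(O + p\right) \left(N - 9941\right) = \left(- \frac{5360298}{33044011} - 32529\right) \left(216825462 - 9941\right) = \left(- \frac{1074893994117}{33044011}\right) 216815521 = - \frac{17927207796480637689}{2541847}$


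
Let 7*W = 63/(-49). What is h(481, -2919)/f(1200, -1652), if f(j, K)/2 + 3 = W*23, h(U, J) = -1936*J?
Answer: -23075668/59 ≈ -3.9111e+5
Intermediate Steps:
W = -9/49 (W = (63/(-49))/7 = (63*(-1/49))/7 = (⅐)*(-9/7) = -9/49 ≈ -0.18367)
f(j, K) = -708/49 (f(j, K) = -6 + 2*(-9/49*23) = -6 + 2*(-207/49) = -6 - 414/49 = -708/49)
h(481, -2919)/f(1200, -1652) = (-1936*(-2919))/(-708/49) = 5651184*(-49/708) = -23075668/59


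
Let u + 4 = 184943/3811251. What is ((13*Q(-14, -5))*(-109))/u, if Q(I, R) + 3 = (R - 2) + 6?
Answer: -21602170668/15060061 ≈ -1434.4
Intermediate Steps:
u = -15060061/3811251 (u = -4 + 184943/3811251 = -15060061/3811251 ≈ -3.9515)
Q(I, R) = 1 + R (Q(I, R) = -3 + ((R - 2) + 6) = -3 + ((-2 + R) + 6) = -3 + (4 + R) = 1 + R)
((13*Q(-14, -5))*(-109))/u = ((13*(1 - 5))*(-109))/(-15060061/3811251) = ((13*(-4))*(-109))*(-3811251/15060061) = -52*(-109)*(-3811251/15060061) = 5668*(-3811251/15060061) = -21602170668/15060061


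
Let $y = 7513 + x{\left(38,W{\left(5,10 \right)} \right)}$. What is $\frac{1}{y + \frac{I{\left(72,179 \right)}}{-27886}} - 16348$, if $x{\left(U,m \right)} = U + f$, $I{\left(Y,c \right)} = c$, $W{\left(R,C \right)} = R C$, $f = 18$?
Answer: $- \frac{3450555248454}{211068955} \approx -16348.0$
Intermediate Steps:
$W{\left(R,C \right)} = C R$
$x{\left(U,m \right)} = 18 + U$ ($x{\left(U,m \right)} = U + 18 = 18 + U$)
$y = 7569$ ($y = 7513 + \left(18 + 38\right) = 7513 + 56 = 7569$)
$\frac{1}{y + \frac{I{\left(72,179 \right)}}{-27886}} - 16348 = \frac{1}{7569 + \frac{179}{-27886}} - 16348 = \frac{1}{7569 + 179 \left(- \frac{1}{27886}\right)} - 16348 = \frac{1}{7569 - \frac{179}{27886}} - 16348 = \frac{1}{\frac{211068955}{27886}} - 16348 = \frac{27886}{211068955} - 16348 = - \frac{3450555248454}{211068955}$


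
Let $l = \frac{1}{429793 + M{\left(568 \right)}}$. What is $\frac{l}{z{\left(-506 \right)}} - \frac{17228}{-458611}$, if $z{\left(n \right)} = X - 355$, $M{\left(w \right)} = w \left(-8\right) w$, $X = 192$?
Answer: $\frac{6040920047247}{160809854508007} \approx 0.037566$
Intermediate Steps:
$M{\left(w \right)} = - 8 w^{2}$ ($M{\left(w \right)} = - 8 w w = - 8 w^{2}$)
$z{\left(n \right)} = -163$ ($z{\left(n \right)} = 192 - 355 = -163$)
$l = - \frac{1}{2151199}$ ($l = \frac{1}{429793 - 8 \cdot 568^{2}} = \frac{1}{429793 - 2580992} = \frac{1}{-2151199} = - \frac{1}{2151199} \approx -4.6486 \cdot 10^{-7}$)
$\frac{l}{z{\left(-506 \right)}} - \frac{17228}{-458611} = - \frac{1}{2151199 \left(-163\right)} - \frac{17228}{-458611} = \left(- \frac{1}{2151199}\right) \left(- \frac{1}{163}\right) - - \frac{17228}{458611} = \frac{1}{350645437} + \frac{17228}{458611} = \frac{6040920047247}{160809854508007}$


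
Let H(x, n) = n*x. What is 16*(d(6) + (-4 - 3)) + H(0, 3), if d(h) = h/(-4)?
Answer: -136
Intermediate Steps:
d(h) = -h/4 (d(h) = h*(-¼) = -h/4)
16*(d(6) + (-4 - 3)) + H(0, 3) = 16*(-¼*6 + (-4 - 3)) + 3*0 = 16*(-3/2 - 7) + 0 = 16*(-17/2) + 0 = -136 + 0 = -136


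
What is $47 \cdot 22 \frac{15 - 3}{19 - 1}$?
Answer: $\frac{2068}{3} \approx 689.33$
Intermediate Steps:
$47 \cdot 22 \frac{15 - 3}{19 - 1} = 1034 \cdot \frac{12}{18} = 1034 \cdot 12 \cdot \frac{1}{18} = 1034 \cdot \frac{2}{3} = \frac{2068}{3}$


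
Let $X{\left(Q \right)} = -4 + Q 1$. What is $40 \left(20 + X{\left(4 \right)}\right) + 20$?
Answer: $820$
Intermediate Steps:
$X{\left(Q \right)} = -4 + Q$
$40 \left(20 + X{\left(4 \right)}\right) + 20 = 40 \left(20 + \left(-4 + 4\right)\right) + 20 = 40 \left(20 + 0\right) + 20 = 40 \cdot 20 + 20 = 800 + 20 = 820$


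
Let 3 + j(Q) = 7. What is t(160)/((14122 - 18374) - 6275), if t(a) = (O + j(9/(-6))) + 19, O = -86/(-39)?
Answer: -983/410553 ≈ -0.0023943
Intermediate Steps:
j(Q) = 4 (j(Q) = -3 + 7 = 4)
O = 86/39 (O = -86*(-1/39) = 86/39 ≈ 2.2051)
t(a) = 983/39 (t(a) = (86/39 + 4) + 19 = 242/39 + 19 = 983/39)
t(160)/((14122 - 18374) - 6275) = 983/(39*((14122 - 18374) - 6275)) = 983/(39*(-4252 - 6275)) = (983/39)/(-10527) = (983/39)*(-1/10527) = -983/410553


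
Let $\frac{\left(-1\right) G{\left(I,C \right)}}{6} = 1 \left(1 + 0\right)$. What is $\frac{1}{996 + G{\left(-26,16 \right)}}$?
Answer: $\frac{1}{990} \approx 0.0010101$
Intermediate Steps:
$G{\left(I,C \right)} = -6$ ($G{\left(I,C \right)} = - 6 \cdot 1 \left(1 + 0\right) = - 6 \cdot 1 \cdot 1 = \left(-6\right) 1 = -6$)
$\frac{1}{996 + G{\left(-26,16 \right)}} = \frac{1}{996 - 6} = \frac{1}{990}$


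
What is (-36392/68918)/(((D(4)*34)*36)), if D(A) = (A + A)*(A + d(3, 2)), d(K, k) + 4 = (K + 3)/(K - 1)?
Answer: -4549/253066896 ≈ -1.7975e-5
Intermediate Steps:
d(K, k) = -4 + (3 + K)/(-1 + K) (d(K, k) = -4 + (K + 3)/(K - 1) = -4 + (3 + K)/(-1 + K))
D(A) = 2*A*(-1 + A) (D(A) = (A + A)*(A + (7 - 3*3)/(-1 + 3)) = (2*A)*(A + (7 - 9)/2) = (2*A)*(A + (½)*(-2)) = (2*A)*(A - 1) = (2*A)*(-1 + A) = 2*A*(-1 + A))
(-36392/68918)/(((D(4)*34)*36)) = (-36392/68918)/((((2*4*(-1 + 4))*34)*36)) = (-36392*1/68918)/((((2*4*3)*34)*36)) = -18196/(34459*((24*34)*36)) = -18196/(34459*(816*36)) = -18196/34459/29376 = -18196/34459*1/29376 = -4549/253066896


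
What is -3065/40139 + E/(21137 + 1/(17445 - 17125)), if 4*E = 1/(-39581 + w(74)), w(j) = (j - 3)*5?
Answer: -36963681007655/484073470181917 ≈ -0.076360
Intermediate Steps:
w(j) = -15 + 5*j (w(j) = (-3 + j)*5 = -15 + 5*j)
E = -1/156904 (E = 1/(4*(-39581 + (-15 + 5*74))) = 1/(4*(-39581 + (-15 + 370))) = 1/(4*(-39581 + 355)) = (1/4)/(-39226) = (1/4)*(-1/39226) = -1/156904 ≈ -6.3733e-6)
-3065/40139 + E/(21137 + 1/(17445 - 17125)) = -3065/40139 - 1/(156904*(21137 + 1/(17445 - 17125))) = -3065*1/40139 - 1/(156904*(21137 + 1/320)) = -3065/40139 - 1/(156904*(21137 + 1/320)) = -3065/40139 - 1/(156904*6763841/320) = -3065/40139 - 1/156904*320/6763841 = -3065/40139 - 40/132659213533 = -36963681007655/484073470181917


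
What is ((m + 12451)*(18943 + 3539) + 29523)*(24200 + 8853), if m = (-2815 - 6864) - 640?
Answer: 1585259791791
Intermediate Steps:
m = -10319 (m = -9679 - 640 = -10319)
((m + 12451)*(18943 + 3539) + 29523)*(24200 + 8853) = ((-10319 + 12451)*(18943 + 3539) + 29523)*(24200 + 8853) = (2132*22482 + 29523)*33053 = (47931624 + 29523)*33053 = 47961147*33053 = 1585259791791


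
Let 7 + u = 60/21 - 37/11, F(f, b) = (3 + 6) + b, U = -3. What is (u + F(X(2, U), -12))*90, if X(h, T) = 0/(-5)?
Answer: -72810/77 ≈ -945.58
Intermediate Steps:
X(h, T) = 0 (X(h, T) = 0*(-1/5) = 0)
F(f, b) = 9 + b
u = -578/77 (u = -7 + (60/21 - 37/11) = -7 + (60*(1/21) - 37*1/11) = -7 + (20/7 - 37/11) = -7 - 39/77 = -578/77 ≈ -7.5065)
(u + F(X(2, U), -12))*90 = (-578/77 + (9 - 12))*90 = (-578/77 - 3)*90 = -809/77*90 = -72810/77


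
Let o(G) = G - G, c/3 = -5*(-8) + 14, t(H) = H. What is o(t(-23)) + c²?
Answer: 26244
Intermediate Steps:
c = 162 (c = 3*(-5*(-8) + 14) = 3*(40 + 14) = 3*54 = 162)
o(G) = 0
o(t(-23)) + c² = 0 + 162² = 0 + 26244 = 26244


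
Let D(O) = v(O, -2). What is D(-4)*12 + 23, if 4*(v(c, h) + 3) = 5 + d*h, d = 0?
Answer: 2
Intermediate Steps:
v(c, h) = -7/4 (v(c, h) = -3 + (5 + 0*h)/4 = -3 + (5 + 0)/4 = -3 + (¼)*5 = -3 + 5/4 = -7/4)
D(O) = -7/4
D(-4)*12 + 23 = -7/4*12 + 23 = -21 + 23 = 2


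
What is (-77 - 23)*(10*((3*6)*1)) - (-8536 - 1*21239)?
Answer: 11775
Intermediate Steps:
(-77 - 23)*(10*((3*6)*1)) - (-8536 - 1*21239) = -1000*18*1 - (-8536 - 21239) = -1000*18 - 1*(-29775) = -100*180 + 29775 = -18000 + 29775 = 11775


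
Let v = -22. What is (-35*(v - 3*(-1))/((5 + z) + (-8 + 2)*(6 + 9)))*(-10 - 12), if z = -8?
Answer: 14630/93 ≈ 157.31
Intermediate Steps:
(-35*(v - 3*(-1))/((5 + z) + (-8 + 2)*(6 + 9)))*(-10 - 12) = (-35*(-22 - 3*(-1))/((5 - 8) + (-8 + 2)*(6 + 9)))*(-10 - 12) = -35*(-22 + 3)/(-3 - 6*15)*(-22) = -(-665)/(-3 - 90)*(-22) = -(-665)/(-93)*(-22) = -(-665)*(-1)/93*(-22) = -35*19/93*(-22) = -665/93*(-22) = 14630/93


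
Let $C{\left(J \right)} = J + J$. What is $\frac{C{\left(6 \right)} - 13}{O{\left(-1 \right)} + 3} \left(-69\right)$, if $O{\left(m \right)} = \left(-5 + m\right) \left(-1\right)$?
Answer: $\frac{23}{3} \approx 7.6667$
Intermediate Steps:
$C{\left(J \right)} = 2 J$
$O{\left(m \right)} = 5 - m$
$\frac{C{\left(6 \right)} - 13}{O{\left(-1 \right)} + 3} \left(-69\right) = \frac{2 \cdot 6 - 13}{\left(5 - -1\right) + 3} \left(-69\right) = \frac{12 - 13}{\left(5 + 1\right) + 3} \left(-69\right) = - \frac{1}{6 + 3} \left(-69\right) = - \frac{1}{9} \left(-69\right) = \left(-1\right) \frac{1}{9} \left(-69\right) = \left(- \frac{1}{9}\right) \left(-69\right) = \frac{23}{3}$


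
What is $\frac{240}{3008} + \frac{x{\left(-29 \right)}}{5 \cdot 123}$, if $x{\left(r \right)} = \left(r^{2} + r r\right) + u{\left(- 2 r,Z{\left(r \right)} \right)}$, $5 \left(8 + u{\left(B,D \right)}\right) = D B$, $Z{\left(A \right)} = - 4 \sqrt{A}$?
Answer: $\frac{107979}{38540} - \frac{232 i \sqrt{29}}{3075} \approx 2.8017 - 0.4063 i$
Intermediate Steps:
$u{\left(B,D \right)} = -8 + \frac{B D}{5}$ ($u{\left(B,D \right)} = -8 + \frac{D B}{5} = -8 + \frac{B D}{5}$)
$x{\left(r \right)} = -8 + 2 r^{2} + \frac{8 r^{\frac{3}{2}}}{5}$ ($x{\left(r \right)} = \left(r^{2} + r r\right) + \left(-8 + \frac{- 2 r \left(- 4 \sqrt{r}\right)}{5}\right) = \left(r^{2} + r^{2}\right) + \left(-8 + \frac{8 r^{\frac{3}{2}}}{5}\right) = 2 r^{2} + \left(-8 + \frac{8 r^{\frac{3}{2}}}{5}\right) = -8 + 2 r^{2} + \frac{8 r^{\frac{3}{2}}}{5}$)
$\frac{240}{3008} + \frac{x{\left(-29 \right)}}{5 \cdot 123} = \frac{240}{3008} + \frac{-8 + 2 \left(-29\right)^{2} + \frac{8 \left(-29\right)^{\frac{3}{2}}}{5}}{5 \cdot 123} = 240 \cdot \frac{1}{3008} + \frac{-8 + 2 \cdot 841 + \frac{8 \left(- 29 i \sqrt{29}\right)}{5}}{615} = \frac{15}{188} + \left(-8 + 1682 - \frac{232 i \sqrt{29}}{5}\right) \frac{1}{615} = \frac{15}{188} + \left(1674 - \frac{232 i \sqrt{29}}{5}\right) \frac{1}{615} = \frac{15}{188} + \left(\frac{558}{205} - \frac{232 i \sqrt{29}}{3075}\right) = \frac{107979}{38540} - \frac{232 i \sqrt{29}}{3075}$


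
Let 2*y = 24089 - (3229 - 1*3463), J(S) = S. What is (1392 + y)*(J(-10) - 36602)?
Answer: -496220742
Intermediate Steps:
y = 24323/2 (y = (24089 - (3229 - 1*3463))/2 = (24089 - (3229 - 3463))/2 = (24089 - 1*(-234))/2 = (24089 + 234)/2 = (1/2)*24323 = 24323/2 ≈ 12162.)
(1392 + y)*(J(-10) - 36602) = (1392 + 24323/2)*(-10 - 36602) = (27107/2)*(-36612) = -496220742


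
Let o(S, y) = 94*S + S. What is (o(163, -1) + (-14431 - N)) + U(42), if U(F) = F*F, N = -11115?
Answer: 13933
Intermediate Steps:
o(S, y) = 95*S
U(F) = F**2
(o(163, -1) + (-14431 - N)) + U(42) = (95*163 + (-14431 - 1*(-11115))) + 42**2 = (15485 + (-14431 + 11115)) + 1764 = (15485 - 3316) + 1764 = 12169 + 1764 = 13933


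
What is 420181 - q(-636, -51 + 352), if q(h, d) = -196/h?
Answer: 66808730/159 ≈ 4.2018e+5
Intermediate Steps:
420181 - q(-636, -51 + 352) = 420181 - (-196)/(-636) = 420181 - (-196)*(-1)/636 = 420181 - 1*49/159 = 420181 - 49/159 = 66808730/159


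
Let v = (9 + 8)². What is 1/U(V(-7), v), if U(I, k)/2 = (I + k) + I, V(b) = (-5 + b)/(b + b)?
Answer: 7/4070 ≈ 0.0017199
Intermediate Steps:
v = 289 (v = 17² = 289)
V(b) = (-5 + b)/(2*b) (V(b) = (-5 + b)/((2*b)) = (-5 + b)*(1/(2*b)) = (-5 + b)/(2*b))
U(I, k) = 2*k + 4*I (U(I, k) = 2*((I + k) + I) = 2*(k + 2*I) = 2*k + 4*I)
1/U(V(-7), v) = 1/(2*289 + 4*((½)*(-5 - 7)/(-7))) = 1/(578 + 4*((½)*(-⅐)*(-12))) = 1/(578 + 4*(6/7)) = 1/(578 + 24/7) = 1/(4070/7) = 7/4070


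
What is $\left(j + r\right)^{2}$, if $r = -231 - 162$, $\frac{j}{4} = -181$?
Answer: $1247689$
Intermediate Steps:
$j = -724$ ($j = 4 \left(-181\right) = -724$)
$r = -393$ ($r = -231 - 162 = -393$)
$\left(j + r\right)^{2} = \left(-724 - 393\right)^{2} = \left(-1117\right)^{2} = 1247689$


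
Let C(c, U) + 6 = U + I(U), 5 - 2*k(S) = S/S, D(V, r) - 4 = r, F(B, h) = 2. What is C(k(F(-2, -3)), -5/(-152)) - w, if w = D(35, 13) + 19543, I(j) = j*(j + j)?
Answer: -226026027/11552 ≈ -19566.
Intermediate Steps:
I(j) = 2*j**2 (I(j) = j*(2*j) = 2*j**2)
D(V, r) = 4 + r
k(S) = 2 (k(S) = 5/2 - S/(2*S) = 5/2 - 1/2*1 = 5/2 - 1/2 = 2)
w = 19560 (w = (4 + 13) + 19543 = 17 + 19543 = 19560)
C(c, U) = -6 + U + 2*U**2 (C(c, U) = -6 + (U + 2*U**2) = -6 + U + 2*U**2)
C(k(F(-2, -3)), -5/(-152)) - w = (-6 - 5/(-152) + 2*(-5/(-152))**2) - 1*19560 = (-6 - 5*(-1/152) + 2*(-5*(-1/152))**2) - 19560 = (-6 + 5/152 + 2*(5/152)**2) - 19560 = (-6 + 5/152 + 2*(25/23104)) - 19560 = (-6 + 5/152 + 25/11552) - 19560 = -68907/11552 - 19560 = -226026027/11552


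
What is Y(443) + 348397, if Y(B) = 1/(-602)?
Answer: 209734993/602 ≈ 3.4840e+5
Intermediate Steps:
Y(B) = -1/602
Y(443) + 348397 = -1/602 + 348397 = 209734993/602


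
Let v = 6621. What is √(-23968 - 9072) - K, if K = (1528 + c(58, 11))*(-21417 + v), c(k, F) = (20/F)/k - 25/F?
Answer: 654678612/29 + 4*I*√2065 ≈ 2.2575e+7 + 181.77*I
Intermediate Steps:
c(k, F) = -25/F + 20/(F*k) (c(k, F) = 20/(F*k) - 25/F = -25/F + 20/(F*k))
K = -654678612/29 (K = (1528 + 5*(4 - 5*58)/(11*58))*(-21417 + 6621) = (1528 + 5*(1/11)*(1/58)*(4 - 290))*(-14796) = (1528 + 5*(1/11)*(1/58)*(-286))*(-14796) = (1528 - 65/29)*(-14796) = (44247/29)*(-14796) = -654678612/29 ≈ -2.2575e+7)
√(-23968 - 9072) - K = √(-23968 - 9072) - 1*(-654678612/29) = √(-33040) + 654678612/29 = 4*I*√2065 + 654678612/29 = 654678612/29 + 4*I*√2065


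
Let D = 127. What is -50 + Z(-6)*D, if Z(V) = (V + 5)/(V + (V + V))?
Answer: -773/18 ≈ -42.944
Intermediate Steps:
Z(V) = (5 + V)/(3*V) (Z(V) = (5 + V)/(V + 2*V) = (5 + V)/((3*V)) = (5 + V)*(1/(3*V)) = (5 + V)/(3*V))
-50 + Z(-6)*D = -50 + ((⅓)*(5 - 6)/(-6))*127 = -50 + ((⅓)*(-⅙)*(-1))*127 = -50 + (1/18)*127 = -50 + 127/18 = -773/18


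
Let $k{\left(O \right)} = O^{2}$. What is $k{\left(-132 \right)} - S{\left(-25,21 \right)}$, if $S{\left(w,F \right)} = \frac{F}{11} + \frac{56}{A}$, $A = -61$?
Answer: $\frac{11690839}{671} \approx 17423.0$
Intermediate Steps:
$S{\left(w,F \right)} = - \frac{56}{61} + \frac{F}{11}$ ($S{\left(w,F \right)} = \frac{F}{11} + \frac{56}{-61} = F \frac{1}{11} + 56 \left(- \frac{1}{61}\right) = \frac{F}{11} - \frac{56}{61} = - \frac{56}{61} + \frac{F}{11}$)
$k{\left(-132 \right)} - S{\left(-25,21 \right)} = \left(-132\right)^{2} - \left(- \frac{56}{61} + \frac{1}{11} \cdot 21\right) = 17424 - \left(- \frac{56}{61} + \frac{21}{11}\right) = 17424 - \frac{665}{671} = \frac{11690839}{671}$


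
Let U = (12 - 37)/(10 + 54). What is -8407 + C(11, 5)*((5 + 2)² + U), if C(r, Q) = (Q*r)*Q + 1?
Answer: 80147/16 ≈ 5009.2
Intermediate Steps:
U = -25/64 ≈ -0.39063
C(r, Q) = 1 + r*Q² (C(r, Q) = r*Q² + 1 = 1 + r*Q²)
-8407 + C(11, 5)*((5 + 2)² + U) = -8407 + (1 + 11*5²)*((5 + 2)² - 25/64) = -8407 + (1 + 11*25)*(7² - 25/64) = -8407 + (1 + 275)*(49 - 25/64) = -8407 + 276*(3111/64) = -8407 + 214659/16 = 80147/16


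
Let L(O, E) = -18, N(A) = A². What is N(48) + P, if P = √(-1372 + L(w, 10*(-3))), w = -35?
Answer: 2304 + I*√1390 ≈ 2304.0 + 37.283*I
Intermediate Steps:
P = I*√1390 (P = √(-1372 - 18) = √(-1390) = I*√1390 ≈ 37.283*I)
N(48) + P = 48² + I*√1390 = 2304 + I*√1390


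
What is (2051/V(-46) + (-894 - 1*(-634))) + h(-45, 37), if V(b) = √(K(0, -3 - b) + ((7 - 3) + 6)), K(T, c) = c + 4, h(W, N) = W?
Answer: -305 + 2051*√57/57 ≈ -33.338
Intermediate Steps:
K(T, c) = 4 + c
V(b) = √(11 - b) (V(b) = √((4 + (-3 - b)) + ((7 - 3) + 6)) = √((1 - b) + (4 + 6)) = √((1 - b) + 10) = √(11 - b))
(2051/V(-46) + (-894 - 1*(-634))) + h(-45, 37) = (2051/(√(11 - 1*(-46))) + (-894 - 1*(-634))) - 45 = (2051/(√(11 + 46)) + (-894 + 634)) - 45 = (2051/(√57) - 260) - 45 = (2051*(√57/57) - 260) - 45 = (2051*√57/57 - 260) - 45 = (-260 + 2051*√57/57) - 45 = -305 + 2051*√57/57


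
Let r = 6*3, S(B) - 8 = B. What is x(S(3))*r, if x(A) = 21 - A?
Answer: 180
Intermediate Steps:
S(B) = 8 + B
r = 18
x(S(3))*r = (21 - (8 + 3))*18 = (21 - 1*11)*18 = (21 - 11)*18 = 10*18 = 180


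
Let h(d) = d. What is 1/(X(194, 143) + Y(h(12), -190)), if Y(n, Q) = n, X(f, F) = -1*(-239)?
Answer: 1/251 ≈ 0.0039841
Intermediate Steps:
X(f, F) = 239
1/(X(194, 143) + Y(h(12), -190)) = 1/(239 + 12) = 1/251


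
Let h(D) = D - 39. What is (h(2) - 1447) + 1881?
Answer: 397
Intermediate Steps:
h(D) = -39 + D
(h(2) - 1447) + 1881 = ((-39 + 2) - 1447) + 1881 = (-37 - 1447) + 1881 = -1484 + 1881 = 397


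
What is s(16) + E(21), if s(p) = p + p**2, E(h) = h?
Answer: 293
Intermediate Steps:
s(16) + E(21) = 16*(1 + 16) + 21 = 16*17 + 21 = 272 + 21 = 293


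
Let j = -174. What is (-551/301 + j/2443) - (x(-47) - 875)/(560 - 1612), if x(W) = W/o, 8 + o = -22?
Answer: -9057687307/3315346440 ≈ -2.7320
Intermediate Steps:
o = -30 (o = -8 - 22 = -30)
x(W) = -W/30 (x(W) = W/(-30) = W*(-1/30) = -W/30)
(-551/301 + j/2443) - (x(-47) - 875)/(560 - 1612) = (-551/301 - 174/2443) - (-1/30*(-47) - 875)/(560 - 1612) = (-551*1/301 - 174*1/2443) - (47/30 - 875)/(-1052) = (-551/301 - 174/2443) - (-26203)*(-1)/(30*1052) = -199781/105049 - 1*26203/31560 = -199781/105049 - 26203/31560 = -9057687307/3315346440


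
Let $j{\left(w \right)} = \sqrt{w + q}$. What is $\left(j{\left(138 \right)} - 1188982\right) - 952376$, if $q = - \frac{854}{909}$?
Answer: $-2141358 + \frac{2 \sqrt{3145847}}{303} \approx -2.1413 \cdot 10^{6}$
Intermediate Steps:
$q = - \frac{854}{909}$ ($q = \left(-854\right) \frac{1}{909} = - \frac{854}{909} \approx -0.93949$)
$j{\left(w \right)} = \sqrt{- \frac{854}{909} + w}$ ($j{\left(w \right)} = \sqrt{w - \frac{854}{909}} = \sqrt{- \frac{854}{909} + w}$)
$\left(j{\left(138 \right)} - 1188982\right) - 952376 = \left(\frac{\sqrt{-86254 + 91809 \cdot 138}}{303} - 1188982\right) - 952376 = \left(\frac{\sqrt{-86254 + 12669642}}{303} - 1188982\right) - 952376 = \left(\frac{\sqrt{12583388}}{303} - 1188982\right) - 952376 = \left(\frac{2 \sqrt{3145847}}{303} - 1188982\right) - 952376 = \left(-1188982 + \frac{2 \sqrt{3145847}}{303}\right) - 952376 = -2141358 + \frac{2 \sqrt{3145847}}{303}$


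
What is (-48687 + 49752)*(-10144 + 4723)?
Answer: -5773365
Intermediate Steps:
(-48687 + 49752)*(-10144 + 4723) = 1065*(-5421) = -5773365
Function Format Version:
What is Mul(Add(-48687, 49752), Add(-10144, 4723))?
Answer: -5773365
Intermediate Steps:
Mul(Add(-48687, 49752), Add(-10144, 4723)) = Mul(1065, -5421) = -5773365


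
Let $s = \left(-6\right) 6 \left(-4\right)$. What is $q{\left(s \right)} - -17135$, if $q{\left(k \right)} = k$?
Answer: $17279$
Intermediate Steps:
$s = 144$ ($s = \left(-36\right) \left(-4\right) = 144$)
$q{\left(s \right)} - -17135 = 144 - -17135 = 144 + 17135 = 17279$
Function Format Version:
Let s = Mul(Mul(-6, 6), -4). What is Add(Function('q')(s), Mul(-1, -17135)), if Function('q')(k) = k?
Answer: 17279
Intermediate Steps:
s = 144 (s = Mul(-36, -4) = 144)
Add(Function('q')(s), Mul(-1, -17135)) = Add(144, Mul(-1, -17135)) = Add(144, 17135) = 17279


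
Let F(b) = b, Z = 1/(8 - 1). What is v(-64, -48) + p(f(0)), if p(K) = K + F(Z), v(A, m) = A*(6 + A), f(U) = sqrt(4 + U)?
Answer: 25999/7 ≈ 3714.1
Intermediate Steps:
Z = 1/7 ≈ 0.14286
p(K) = 1/7 + K (p(K) = K + 1/7 = 1/7 + K)
v(-64, -48) + p(f(0)) = -64*(6 - 64) + (1/7 + sqrt(4 + 0)) = -64*(-58) + (1/7 + sqrt(4)) = 3712 + (1/7 + 2) = 3712 + 15/7 = 25999/7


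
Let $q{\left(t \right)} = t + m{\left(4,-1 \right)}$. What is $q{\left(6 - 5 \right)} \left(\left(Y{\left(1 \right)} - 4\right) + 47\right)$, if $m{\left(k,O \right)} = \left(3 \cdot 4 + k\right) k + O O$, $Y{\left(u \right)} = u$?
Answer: $2904$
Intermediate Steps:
$m{\left(k,O \right)} = O^{2} + k \left(12 + k\right)$ ($m{\left(k,O \right)} = \left(12 + k\right) k + O^{2} = k \left(12 + k\right) + O^{2} = O^{2} + k \left(12 + k\right)$)
$q{\left(t \right)} = 65 + t$ ($q{\left(t \right)} = t + \left(\left(-1\right)^{2} + 4^{2} + 12 \cdot 4\right) = t + \left(1 + 16 + 48\right) = t + 65 = 65 + t$)
$q{\left(6 - 5 \right)} \left(\left(Y{\left(1 \right)} - 4\right) + 47\right) = \left(65 + \left(6 - 5\right)\right) \left(\left(1 - 4\right) + 47\right) = \left(65 + \left(6 - 5\right)\right) \left(-3 + 47\right) = \left(65 + 1\right) 44 = 66 \cdot 44 = 2904$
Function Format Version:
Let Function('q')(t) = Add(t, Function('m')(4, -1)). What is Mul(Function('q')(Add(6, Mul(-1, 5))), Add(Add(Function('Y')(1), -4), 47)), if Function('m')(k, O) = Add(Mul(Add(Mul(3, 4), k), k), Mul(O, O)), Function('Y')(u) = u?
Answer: 2904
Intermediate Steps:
Function('m')(k, O) = Add(Pow(O, 2), Mul(k, Add(12, k))) (Function('m')(k, O) = Add(Mul(Add(12, k), k), Pow(O, 2)) = Add(Mul(k, Add(12, k)), Pow(O, 2)) = Add(Pow(O, 2), Mul(k, Add(12, k))))
Function('q')(t) = Add(65, t) (Function('q')(t) = Add(t, Add(Pow(-1, 2), Pow(4, 2), Mul(12, 4))) = Add(t, Add(1, 16, 48)) = Add(t, 65) = Add(65, t))
Mul(Function('q')(Add(6, Mul(-1, 5))), Add(Add(Function('Y')(1), -4), 47)) = Mul(Add(65, Add(6, Mul(-1, 5))), Add(Add(1, -4), 47)) = Mul(Add(65, Add(6, -5)), Add(-3, 47)) = Mul(Add(65, 1), 44) = Mul(66, 44) = 2904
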